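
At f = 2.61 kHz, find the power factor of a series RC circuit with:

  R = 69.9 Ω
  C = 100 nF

Step 1 — Angular frequency: ω = 2π·f = 2π·2610 = 1.64e+04 rad/s.
Step 2 — Component impedances:
  R: Z = R = 69.9 Ω
  C: Z = 1/(jωC) = -j/(ω·C) = 0 - j609.8 Ω
Step 3 — Series combination: Z_total = R + C = 69.9 - j609.8 Ω = 613.8∠-83.5° Ω.
Step 4 — Power factor: PF = cos(φ) = Re(Z)/|Z| = 69.9/613.8 = 0.1139.
Step 5 — Type: Im(Z) = -609.8 ⇒ leading (phase φ = -83.5°).

PF = 0.1139 (leading, φ = -83.5°)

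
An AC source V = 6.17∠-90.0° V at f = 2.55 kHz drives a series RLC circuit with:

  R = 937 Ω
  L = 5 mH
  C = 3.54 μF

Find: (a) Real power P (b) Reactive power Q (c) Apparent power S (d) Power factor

Step 1 — Angular frequency: ω = 2π·f = 2π·2550 = 1.602e+04 rad/s.
Step 2 — Component impedances:
  R: Z = R = 937 Ω
  L: Z = jωL = j·1.602e+04·0.005 = 0 + j80.11 Ω
  C: Z = 1/(jωC) = -j/(ω·C) = 0 - j17.63 Ω
Step 3 — Series combination: Z_total = R + L + C = 937 + j62.48 Ω = 939.1∠3.8° Ω.
Step 4 — Source phasor: V = 6.17∠-90.0° V = 0 - j6.17 V.
Step 5 — Current: I = V / Z = -0.0004371 - j0.006556 A = 0.00657∠-93.8° A.
Step 6 — Complex power: S = V·I* = 0.04045 + j0.002697 VA.
Step 7 — Real power: P = Re(S) = 0.04045 W.
Step 8 — Reactive power: Q = Im(S) = 0.002697 VAR.
Step 9 — Apparent power: |S| = 0.04054 VA.
Step 10 — Power factor: PF = P/|S| = 0.9978 (lagging).

(a) P = 0.04045 W  (b) Q = 0.002697 VAR  (c) S = 0.04054 VA  (d) PF = 0.9978 (lagging)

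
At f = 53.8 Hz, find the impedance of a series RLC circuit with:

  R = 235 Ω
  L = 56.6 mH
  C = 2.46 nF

Step 1 — Angular frequency: ω = 2π·f = 2π·53.8 = 338 rad/s.
Step 2 — Component impedances:
  R: Z = R = 235 Ω
  L: Z = jωL = j·338·0.0566 = 0 + j19.13 Ω
  C: Z = 1/(jωC) = -j/(ω·C) = 0 - j1.203e+06 Ω
Step 3 — Series combination: Z_total = R + L + C = 235 - j1.203e+06 Ω = 1.203e+06∠-90.0° Ω.

Z = 235 - j1.203e+06 Ω = 1.203e+06∠-90.0° Ω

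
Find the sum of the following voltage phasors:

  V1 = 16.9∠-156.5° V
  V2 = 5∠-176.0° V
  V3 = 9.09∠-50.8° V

Step 1 — Convert each phasor to rectangular form:
  V1 = 16.9·(cos(-156.5°) + j·sin(-156.5°)) = -15.5 - j6.739 V
  V2 = 5·(cos(-176.0°) + j·sin(-176.0°)) = -4.988 - j0.3488 V
  V3 = 9.09·(cos(-50.8°) + j·sin(-50.8°)) = 5.745 - j7.044 V
Step 2 — Sum components: V_total = -14.74 - j14.13 V.
Step 3 — Convert to polar: |V_total| = 20.42 V, ∠V_total = -136.2°.

V_total = 20.42∠-136.2° V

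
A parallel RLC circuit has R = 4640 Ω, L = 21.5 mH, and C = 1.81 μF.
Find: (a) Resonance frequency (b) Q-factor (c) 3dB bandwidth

Step 1 — Resonance: ω₀ = 1/√(LC) = 1/√(0.0215·1.81e-06) = 5069 rad/s.
Step 2 — f₀ = ω₀/(2π) = 806.8 Hz.
Step 3 — Parallel Q: Q = R/(ω₀L) = 4640/(5069·0.0215) = 42.57.
Step 4 — Bandwidth: Δω = ω₀/Q = 119.1 rad/s; BW = Δω/(2π) = 18.95 Hz.

(a) f₀ = 806.8 Hz  (b) Q = 42.57  (c) BW = 18.95 Hz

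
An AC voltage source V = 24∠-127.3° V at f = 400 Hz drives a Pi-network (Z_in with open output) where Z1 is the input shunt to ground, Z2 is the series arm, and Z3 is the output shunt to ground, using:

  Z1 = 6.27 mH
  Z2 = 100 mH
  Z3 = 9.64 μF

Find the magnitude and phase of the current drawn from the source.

Step 1 — Angular frequency: ω = 2π·f = 2π·400 = 2513 rad/s.
Step 2 — Component impedances:
  Z1: Z = jωL = j·2513·0.00627 = 0 + j15.76 Ω
  Z2: Z = jωL = j·2513·0.1 = 0 + j251.3 Ω
  Z3: Z = 1/(jωC) = -j/(ω·C) = 0 - j41.27 Ω
Step 3 — With open output, the series arm Z2 and the output shunt Z3 appear in series to ground: Z2 + Z3 = 0 + j210.1 Ω.
Step 4 — Parallel with input shunt Z1: Z_in = Z1 || (Z2 + Z3) = 0 + j14.66 Ω = 14.66∠90.0° Ω.
Step 5 — Source phasor: V = 24∠-127.3° V = -14.54 - j19.09 V.
Step 6 — Ohm's law: I = V / Z_total = (-14.54 - j19.09) / (0 + j14.66) = -1.302 + j0.9922 A.
Step 7 — Convert to polar: |I| = 1.637 A, ∠I = 142.7°.

I = 1.637∠142.7° A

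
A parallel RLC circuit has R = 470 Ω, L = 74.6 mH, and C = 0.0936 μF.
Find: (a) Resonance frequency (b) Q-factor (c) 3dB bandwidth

Step 1 — Resonance: ω₀ = 1/√(LC) = 1/√(0.0746·9.36e-08) = 1.197e+04 rad/s.
Step 2 — f₀ = ω₀/(2π) = 1905 Hz.
Step 3 — Parallel Q: Q = R/(ω₀L) = 470/(1.197e+04·0.0746) = 0.5265.
Step 4 — Bandwidth: Δω = ω₀/Q = 2.273e+04 rad/s; BW = Δω/(2π) = 3618 Hz.

(a) f₀ = 1905 Hz  (b) Q = 0.5265  (c) BW = 3618 Hz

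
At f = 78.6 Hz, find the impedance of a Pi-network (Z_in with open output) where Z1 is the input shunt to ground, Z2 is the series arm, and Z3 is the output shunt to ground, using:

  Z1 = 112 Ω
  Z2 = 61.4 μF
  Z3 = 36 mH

Step 1 — Angular frequency: ω = 2π·f = 2π·78.6 = 493.9 rad/s.
Step 2 — Component impedances:
  Z1: Z = R = 112 Ω
  Z2: Z = 1/(jωC) = -j/(ω·C) = 0 - j32.98 Ω
  Z3: Z = jωL = j·493.9·0.036 = 0 + j17.78 Ω
Step 3 — With open output, the series arm Z2 and the output shunt Z3 appear in series to ground: Z2 + Z3 = 0 - j15.2 Ω.
Step 4 — Parallel with input shunt Z1: Z_in = Z1 || (Z2 + Z3) = 2.025 - j14.92 Ω = 15.06∠-82.3° Ω.

Z = 2.025 - j14.92 Ω = 15.06∠-82.3° Ω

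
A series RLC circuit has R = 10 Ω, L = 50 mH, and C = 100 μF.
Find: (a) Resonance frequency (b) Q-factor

Step 1 — Resonance condition Im(Z)=0 gives ω₀ = 1/√(LC).
Step 2 — ω₀ = 1/√(0.05·0.0001) = 447.2 rad/s.
Step 3 — f₀ = ω₀/(2π) = 71.18 Hz.
Step 4 — Series Q: Q = ω₀L/R = 447.2·0.05/10 = 2.236.

(a) f₀ = 71.18 Hz  (b) Q = 2.236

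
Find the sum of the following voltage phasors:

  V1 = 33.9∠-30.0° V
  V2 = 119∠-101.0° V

Step 1 — Convert each phasor to rectangular form:
  V1 = 33.9·(cos(-30.0°) + j·sin(-30.0°)) = 29.36 - j16.95 V
  V2 = 119·(cos(-101.0°) + j·sin(-101.0°)) = -22.71 - j116.8 V
Step 2 — Sum components: V_total = 6.652 - j133.8 V.
Step 3 — Convert to polar: |V_total| = 133.9 V, ∠V_total = -87.2°.

V_total = 133.9∠-87.2° V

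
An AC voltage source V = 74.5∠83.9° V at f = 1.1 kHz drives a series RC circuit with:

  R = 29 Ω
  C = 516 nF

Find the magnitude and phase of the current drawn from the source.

Step 1 — Angular frequency: ω = 2π·f = 2π·1100 = 6912 rad/s.
Step 2 — Component impedances:
  R: Z = R = 29 Ω
  C: Z = 1/(jωC) = -j/(ω·C) = 0 - j280.4 Ω
Step 3 — Series combination: Z_total = R + C = 29 - j280.4 Ω = 281.9∠-84.1° Ω.
Step 4 — Source phasor: V = 74.5∠83.9° V = 7.917 + j74.08 V.
Step 5 — Ohm's law: I = V / Z_total = (7.917 + j74.08) / (29 - j280.4) = -0.2585 + j0.05497 A.
Step 6 — Convert to polar: |I| = 0.2643 A, ∠I = 168.0°.

I = 0.2643∠168.0° A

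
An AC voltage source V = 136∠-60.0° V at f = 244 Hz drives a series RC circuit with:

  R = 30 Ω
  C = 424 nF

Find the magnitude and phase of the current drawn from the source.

Step 1 — Angular frequency: ω = 2π·f = 2π·244 = 1533 rad/s.
Step 2 — Component impedances:
  R: Z = R = 30 Ω
  C: Z = 1/(jωC) = -j/(ω·C) = 0 - j1538 Ω
Step 3 — Series combination: Z_total = R + C = 30 - j1538 Ω = 1539∠-88.9° Ω.
Step 4 — Source phasor: V = 136∠-60.0° V = 68 - j117.8 V.
Step 5 — Ohm's law: I = V / Z_total = (68 - j117.8) / (30 - j1538) = 0.07739 + j0.04269 A.
Step 6 — Convert to polar: |I| = 0.08839 A, ∠I = 28.9°.

I = 0.08839∠28.9° A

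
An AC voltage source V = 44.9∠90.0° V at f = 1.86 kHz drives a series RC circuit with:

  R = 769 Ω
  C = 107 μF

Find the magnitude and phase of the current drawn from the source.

Step 1 — Angular frequency: ω = 2π·f = 2π·1860 = 1.169e+04 rad/s.
Step 2 — Component impedances:
  R: Z = R = 769 Ω
  C: Z = 1/(jωC) = -j/(ω·C) = 0 - j0.7997 Ω
Step 3 — Series combination: Z_total = R + C = 769 - j0.7997 Ω = 769∠-0.1° Ω.
Step 4 — Source phasor: V = 44.9∠90.0° V = 0 + j44.9 V.
Step 5 — Ohm's law: I = V / Z_total = (0 + j44.9) / (769 - j0.7997) = -6.072e-05 + j0.05839 A.
Step 6 — Convert to polar: |I| = 0.05839 A, ∠I = 90.1°.

I = 0.05839∠90.1° A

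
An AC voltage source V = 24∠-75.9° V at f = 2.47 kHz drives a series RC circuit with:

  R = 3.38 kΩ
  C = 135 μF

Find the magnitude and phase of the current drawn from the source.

Step 1 — Angular frequency: ω = 2π·f = 2π·2470 = 1.552e+04 rad/s.
Step 2 — Component impedances:
  R: Z = R = 3380 Ω
  C: Z = 1/(jωC) = -j/(ω·C) = 0 - j0.4773 Ω
Step 3 — Series combination: Z_total = R + C = 3380 - j0.4773 Ω = 3380∠-0.0° Ω.
Step 4 — Source phasor: V = 24∠-75.9° V = 5.847 - j23.28 V.
Step 5 — Ohm's law: I = V / Z_total = (5.847 - j23.28) / (3380 - j0.4773) = 0.001731 - j0.006886 A.
Step 6 — Convert to polar: |I| = 0.007101 A, ∠I = -75.9°.

I = 0.007101∠-75.9° A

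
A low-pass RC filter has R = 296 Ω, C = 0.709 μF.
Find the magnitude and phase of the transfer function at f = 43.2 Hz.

Step 1 — Angular frequency: ω = 2π·43.2 = 271.4 rad/s.
Step 2 — Transfer function: H(jω) = 1/(1 + jωRC).
Step 3 — Denominator: 1 + jωRC = 1 + j·271.4·296·7.09e-07 = 1 + j0.05696.
Step 4 — H = 0.9968 - j0.05678.
Step 5 — Magnitude: |H| = 0.9984 (-0.0 dB); phase: φ = -3.3°.

|H| = 0.9984 (-0.0 dB), φ = -3.3°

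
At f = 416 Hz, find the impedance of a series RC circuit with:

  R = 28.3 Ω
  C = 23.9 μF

Step 1 — Angular frequency: ω = 2π·f = 2π·416 = 2614 rad/s.
Step 2 — Component impedances:
  R: Z = R = 28.3 Ω
  C: Z = 1/(jωC) = -j/(ω·C) = 0 - j16.01 Ω
Step 3 — Series combination: Z_total = R + C = 28.3 - j16.01 Ω = 32.51∠-29.5° Ω.

Z = 28.3 - j16.01 Ω = 32.51∠-29.5° Ω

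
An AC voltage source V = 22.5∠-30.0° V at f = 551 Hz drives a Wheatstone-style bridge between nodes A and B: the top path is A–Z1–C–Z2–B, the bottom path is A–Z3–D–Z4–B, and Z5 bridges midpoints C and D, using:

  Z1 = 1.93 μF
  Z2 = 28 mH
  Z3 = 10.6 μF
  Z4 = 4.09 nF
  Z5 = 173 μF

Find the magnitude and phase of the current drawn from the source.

Step 1 — Angular frequency: ω = 2π·f = 2π·551 = 3462 rad/s.
Step 2 — Component impedances:
  Z1: Z = 1/(jωC) = -j/(ω·C) = 0 - j149.7 Ω
  Z2: Z = jωL = j·3462·0.028 = 0 + j96.94 Ω
  Z3: Z = 1/(jωC) = -j/(ω·C) = 0 - j27.25 Ω
  Z4: Z = 1/(jωC) = -j/(ω·C) = 0 - j7.062e+04 Ω
  Z5: Z = 1/(jωC) = -j/(ω·C) = 0 - j1.67 Ω
Step 3 — Bridge requires nodal analysis (the Z5 bridge couples midpoints C and D, so the two paths cannot be reduced to a simple series/parallel combination). Setting node B to ground and injecting 1 A at node A, the 3-node admittance system at A, C, D solves to V_A = Z_AB = 0 + j72.83 Ω = 72.83∠90.0° Ω.
Step 4 — Source phasor: V = 22.5∠-30.0° V = 19.49 - j11.25 V.
Step 5 — Ohm's law: I = V / Z_total = (19.49 - j11.25) / (0 + j72.83) = -0.1545 - j0.2675 A.
Step 6 — Convert to polar: |I| = 0.3089 A, ∠I = -120.0°.

I = 0.3089∠-120.0° A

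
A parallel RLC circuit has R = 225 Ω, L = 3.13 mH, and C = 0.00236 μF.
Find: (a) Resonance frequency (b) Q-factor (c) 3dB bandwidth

Step 1 — Resonance: ω₀ = 1/√(LC) = 1/√(0.00313·2.36e-09) = 3.679e+05 rad/s.
Step 2 — f₀ = ω₀/(2π) = 5.856e+04 Hz.
Step 3 — Parallel Q: Q = R/(ω₀L) = 225/(3.679e+05·0.00313) = 0.1954.
Step 4 — Bandwidth: Δω = ω₀/Q = 1.883e+06 rad/s; BW = Δω/(2π) = 2.997e+05 Hz.

(a) f₀ = 5.856e+04 Hz  (b) Q = 0.1954  (c) BW = 2.997e+05 Hz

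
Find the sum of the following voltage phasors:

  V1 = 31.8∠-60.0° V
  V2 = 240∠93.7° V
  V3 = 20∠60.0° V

Step 1 — Convert each phasor to rectangular form:
  V1 = 31.8·(cos(-60.0°) + j·sin(-60.0°)) = 15.9 - j27.54 V
  V2 = 240·(cos(93.7°) + j·sin(93.7°)) = -15.49 + j239.5 V
  V3 = 20·(cos(60.0°) + j·sin(60.0°)) = 10 + j17.32 V
Step 2 — Sum components: V_total = 10.41 + j229.3 V.
Step 3 — Convert to polar: |V_total| = 229.5 V, ∠V_total = 87.4°.

V_total = 229.5∠87.4° V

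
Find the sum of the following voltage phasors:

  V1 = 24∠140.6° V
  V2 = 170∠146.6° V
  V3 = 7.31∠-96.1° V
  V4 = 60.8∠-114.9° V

Step 1 — Convert each phasor to rectangular form:
  V1 = 24·(cos(140.6°) + j·sin(140.6°)) = -18.55 + j15.23 V
  V2 = 170·(cos(146.6°) + j·sin(146.6°)) = -141.9 + j93.58 V
  V3 = 7.31·(cos(-96.1°) + j·sin(-96.1°)) = -0.7768 - j7.269 V
  V4 = 60.8·(cos(-114.9°) + j·sin(-114.9°)) = -25.6 - j55.15 V
Step 2 — Sum components: V_total = -186.8 + j46.4 V.
Step 3 — Convert to polar: |V_total| = 192.5 V, ∠V_total = 166.1°.

V_total = 192.5∠166.1° V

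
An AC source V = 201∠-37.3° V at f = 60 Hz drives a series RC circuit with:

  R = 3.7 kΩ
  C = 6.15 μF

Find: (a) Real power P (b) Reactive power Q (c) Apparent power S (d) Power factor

Step 1 — Angular frequency: ω = 2π·f = 2π·60 = 377 rad/s.
Step 2 — Component impedances:
  R: Z = R = 3700 Ω
  C: Z = 1/(jωC) = -j/(ω·C) = 0 - j431.3 Ω
Step 3 — Series combination: Z_total = R + C = 3700 - j431.3 Ω = 3725∠-6.6° Ω.
Step 4 — Source phasor: V = 201∠-37.3° V = 159.9 - j121.8 V.
Step 5 — Current: I = V / Z = 0.04642 - j0.02751 A = 0.05396∠-30.7° A.
Step 6 — Complex power: S = V·I* = 10.77 - j1.256 VA.
Step 7 — Real power: P = Re(S) = 10.77 W.
Step 8 — Reactive power: Q = Im(S) = -1.256 VAR.
Step 9 — Apparent power: |S| = 10.85 VA.
Step 10 — Power factor: PF = P/|S| = 0.9933 (leading).

(a) P = 10.77 W  (b) Q = -1.256 VAR  (c) S = 10.85 VA  (d) PF = 0.9933 (leading)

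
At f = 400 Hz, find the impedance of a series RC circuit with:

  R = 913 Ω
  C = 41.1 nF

Step 1 — Angular frequency: ω = 2π·f = 2π·400 = 2513 rad/s.
Step 2 — Component impedances:
  R: Z = R = 913 Ω
  C: Z = 1/(jωC) = -j/(ω·C) = 0 - j9681 Ω
Step 3 — Series combination: Z_total = R + C = 913 - j9681 Ω = 9724∠-84.6° Ω.

Z = 913 - j9681 Ω = 9724∠-84.6° Ω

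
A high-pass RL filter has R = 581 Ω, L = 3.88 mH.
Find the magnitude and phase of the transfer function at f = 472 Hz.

Step 1 — Angular frequency: ω = 2π·472 = 2966 rad/s.
Step 2 — Transfer function: H(jω) = jωL/(R + jωL).
Step 3 — Numerator jωL = j·11.51; denominator R + jωL = 581 + j11.51.
Step 4 — H = 0.0003921 + j0.0198.
Step 5 — Magnitude: |H| = 0.0198 (-34.1 dB); phase: φ = 88.9°.

|H| = 0.0198 (-34.1 dB), φ = 88.9°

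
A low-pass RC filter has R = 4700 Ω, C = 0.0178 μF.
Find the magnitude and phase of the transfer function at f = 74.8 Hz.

Step 1 — Angular frequency: ω = 2π·74.8 = 470 rad/s.
Step 2 — Transfer function: H(jω) = 1/(1 + jωRC).
Step 3 — Denominator: 1 + jωRC = 1 + j·470·4700·1.78e-08 = 1 + j0.03932.
Step 4 — H = 0.9985 - j0.03926.
Step 5 — Magnitude: |H| = 0.9992 (-0.0 dB); phase: φ = -2.3°.

|H| = 0.9992 (-0.0 dB), φ = -2.3°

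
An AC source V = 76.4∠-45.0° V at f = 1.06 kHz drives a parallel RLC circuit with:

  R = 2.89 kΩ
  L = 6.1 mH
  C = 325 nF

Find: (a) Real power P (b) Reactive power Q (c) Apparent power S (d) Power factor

Step 1 — Angular frequency: ω = 2π·f = 2π·1060 = 6660 rad/s.
Step 2 — Component impedances:
  R: Z = R = 2890 Ω
  L: Z = jωL = j·6660·0.0061 = 0 + j40.63 Ω
  C: Z = 1/(jωC) = -j/(ω·C) = 0 - j462 Ω
Step 3 — Parallel combination: 1/Z_total = 1/R + 1/L + 1/C; Z_total = 0.6864 + j44.53 Ω = 44.54∠89.1° Ω.
Step 4 — Source phasor: V = 76.4∠-45.0° V = 54.02 - j54.02 V.
Step 5 — Current: I = V / Z = -1.194 - j1.231 A = 1.715∠-134.1° A.
Step 6 — Complex power: S = V·I* = 2.02 + j131 VA.
Step 7 — Real power: P = Re(S) = 2.02 W.
Step 8 — Reactive power: Q = Im(S) = 131 VAR.
Step 9 — Apparent power: |S| = 131.1 VA.
Step 10 — Power factor: PF = P/|S| = 0.01541 (lagging).

(a) P = 2.02 W  (b) Q = 131 VAR  (c) S = 131.1 VA  (d) PF = 0.01541 (lagging)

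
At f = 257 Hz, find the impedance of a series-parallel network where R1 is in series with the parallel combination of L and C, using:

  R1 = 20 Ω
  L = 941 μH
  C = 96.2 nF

Step 1 — Angular frequency: ω = 2π·f = 2π·257 = 1615 rad/s.
Step 2 — Component impedances:
  R1: Z = R = 20 Ω
  L: Z = jωL = j·1615·0.000941 = 0 + j1.52 Ω
  C: Z = 1/(jωC) = -j/(ω·C) = 0 - j6437 Ω
Step 3 — Parallel branch: L || C = 1/(1/L + 1/C) = 0 + j1.52 Ω.
Step 4 — Series with R1: Z_total = R1 + (L || C) = 20 + j1.52 Ω = 20.06∠4.3° Ω.

Z = 20 + j1.52 Ω = 20.06∠4.3° Ω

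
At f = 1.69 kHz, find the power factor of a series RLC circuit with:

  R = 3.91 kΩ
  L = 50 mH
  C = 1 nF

Step 1 — Angular frequency: ω = 2π·f = 2π·1690 = 1.062e+04 rad/s.
Step 2 — Component impedances:
  R: Z = R = 3910 Ω
  L: Z = jωL = j·1.062e+04·0.05 = 0 + j530.9 Ω
  C: Z = 1/(jωC) = -j/(ω·C) = 0 - j9.417e+04 Ω
Step 3 — Series combination: Z_total = R + L + C = 3910 - j9.364e+04 Ω = 9.373e+04∠-87.6° Ω.
Step 4 — Power factor: PF = cos(φ) = Re(Z)/|Z| = 3910/9.373e+04 = 0.04172.
Step 5 — Type: Im(Z) = -9.364e+04 ⇒ leading (phase φ = -87.6°).

PF = 0.04172 (leading, φ = -87.6°)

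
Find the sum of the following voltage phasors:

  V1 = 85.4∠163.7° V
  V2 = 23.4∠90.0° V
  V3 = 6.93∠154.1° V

Step 1 — Convert each phasor to rectangular form:
  V1 = 85.4·(cos(163.7°) + j·sin(163.7°)) = -81.97 + j23.97 V
  V2 = 23.4·(cos(90.0°) + j·sin(90.0°)) = 0 + j23.4 V
  V3 = 6.93·(cos(154.1°) + j·sin(154.1°)) = -6.234 + j3.027 V
Step 2 — Sum components: V_total = -88.2 + j50.4 V.
Step 3 — Convert to polar: |V_total| = 101.6 V, ∠V_total = 150.3°.

V_total = 101.6∠150.3° V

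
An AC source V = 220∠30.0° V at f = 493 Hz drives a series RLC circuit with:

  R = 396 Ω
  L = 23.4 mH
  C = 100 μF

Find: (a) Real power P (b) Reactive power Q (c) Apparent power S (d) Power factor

Step 1 — Angular frequency: ω = 2π·f = 2π·493 = 3098 rad/s.
Step 2 — Component impedances:
  R: Z = R = 396 Ω
  L: Z = jωL = j·3098·0.0234 = 0 + j72.48 Ω
  C: Z = 1/(jωC) = -j/(ω·C) = 0 - j3.228 Ω
Step 3 — Series combination: Z_total = R + L + C = 396 + j69.26 Ω = 402∠9.9° Ω.
Step 4 — Source phasor: V = 220∠30.0° V = 190.5 + j110 V.
Step 5 — Current: I = V / Z = 0.514 + j0.1879 A = 0.5472∠20.1° A.
Step 6 — Complex power: S = V·I* = 118.6 + j20.74 VA.
Step 7 — Real power: P = Re(S) = 118.6 W.
Step 8 — Reactive power: Q = Im(S) = 20.74 VAR.
Step 9 — Apparent power: |S| = 120.4 VA.
Step 10 — Power factor: PF = P/|S| = 0.985 (lagging).

(a) P = 118.6 W  (b) Q = 20.74 VAR  (c) S = 120.4 VA  (d) PF = 0.985 (lagging)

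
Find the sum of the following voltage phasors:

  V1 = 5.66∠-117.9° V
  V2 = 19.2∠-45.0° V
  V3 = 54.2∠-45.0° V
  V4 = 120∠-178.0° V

Step 1 — Convert each phasor to rectangular form:
  V1 = 5.66·(cos(-117.9°) + j·sin(-117.9°)) = -2.648 - j5.002 V
  V2 = 19.2·(cos(-45.0°) + j·sin(-45.0°)) = 13.58 - j13.58 V
  V3 = 54.2·(cos(-45.0°) + j·sin(-45.0°)) = 38.33 - j38.33 V
  V4 = 120·(cos(-178.0°) + j·sin(-178.0°)) = -119.9 - j4.188 V
Step 2 — Sum components: V_total = -70.67 - j61.09 V.
Step 3 — Convert to polar: |V_total| = 93.42 V, ∠V_total = -139.2°.

V_total = 93.42∠-139.2° V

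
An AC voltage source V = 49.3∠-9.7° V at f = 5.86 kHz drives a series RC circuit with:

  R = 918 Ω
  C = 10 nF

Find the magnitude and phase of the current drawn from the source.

Step 1 — Angular frequency: ω = 2π·f = 2π·5860 = 3.682e+04 rad/s.
Step 2 — Component impedances:
  R: Z = R = 918 Ω
  C: Z = 1/(jωC) = -j/(ω·C) = 0 - j2716 Ω
Step 3 — Series combination: Z_total = R + C = 918 - j2716 Ω = 2867∠-71.3° Ω.
Step 4 — Source phasor: V = 49.3∠-9.7° V = 48.6 - j8.307 V.
Step 5 — Ohm's law: I = V / Z_total = (48.6 - j8.307) / (918 - j2716) = 0.008172 + j0.01513 A.
Step 6 — Convert to polar: |I| = 0.0172 A, ∠I = 61.6°.

I = 0.0172∠61.6° A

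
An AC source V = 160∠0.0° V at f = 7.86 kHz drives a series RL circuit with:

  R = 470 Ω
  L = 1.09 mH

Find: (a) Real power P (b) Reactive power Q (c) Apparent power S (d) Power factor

Step 1 — Angular frequency: ω = 2π·f = 2π·7860 = 4.939e+04 rad/s.
Step 2 — Component impedances:
  R: Z = R = 470 Ω
  L: Z = jωL = j·4.939e+04·0.00109 = 0 + j53.83 Ω
Step 3 — Series combination: Z_total = R + L = 470 + j53.83 Ω = 473.1∠6.5° Ω.
Step 4 — Source phasor: V = 160∠0.0° V = 160 V.
Step 5 — Current: I = V / Z = 0.336 - j0.03849 A = 0.3382∠-6.5° A.
Step 6 — Complex power: S = V·I* = 53.76 + j6.158 VA.
Step 7 — Real power: P = Re(S) = 53.76 W.
Step 8 — Reactive power: Q = Im(S) = 6.158 VAR.
Step 9 — Apparent power: |S| = 54.11 VA.
Step 10 — Power factor: PF = P/|S| = 0.9935 (lagging).

(a) P = 53.76 W  (b) Q = 6.158 VAR  (c) S = 54.11 VA  (d) PF = 0.9935 (lagging)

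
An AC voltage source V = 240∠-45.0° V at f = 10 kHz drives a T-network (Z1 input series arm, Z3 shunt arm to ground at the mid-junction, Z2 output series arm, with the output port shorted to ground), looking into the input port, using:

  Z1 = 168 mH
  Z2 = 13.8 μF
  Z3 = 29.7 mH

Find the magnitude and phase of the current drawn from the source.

Step 1 — Angular frequency: ω = 2π·f = 2π·1e+04 = 6.283e+04 rad/s.
Step 2 — Component impedances:
  Z1: Z = jωL = j·6.283e+04·0.168 = 0 + j1.056e+04 Ω
  Z2: Z = 1/(jωC) = -j/(ω·C) = 0 - j1.153 Ω
  Z3: Z = jωL = j·6.283e+04·0.0297 = 0 + j1866 Ω
Step 3 — With the output port shorted to ground, the output series arm Z2 runs from the junction to ground; the shunt arm Z3 also runs from the junction to ground. They appear in parallel: Z3 || Z2 = 0 - j1.154 Ω.
Step 4 — Series with input arm Z1: Z_in = Z1 + (Z3 || Z2) = 0 + j1.055e+04 Ω = 1.055e+04∠90.0° Ω.
Step 5 — Source phasor: V = 240∠-45.0° V = 169.7 - j169.7 V.
Step 6 — Ohm's law: I = V / Z_total = (169.7 - j169.7) / (0 + j1.055e+04) = -0.01608 - j0.01608 A.
Step 7 — Convert to polar: |I| = 0.02274 A, ∠I = -135.0°.

I = 0.02274∠-135.0° A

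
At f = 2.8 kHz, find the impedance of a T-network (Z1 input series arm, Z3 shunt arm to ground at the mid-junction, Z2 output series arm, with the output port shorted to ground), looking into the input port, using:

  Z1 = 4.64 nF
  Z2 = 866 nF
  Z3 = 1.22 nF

Step 1 — Angular frequency: ω = 2π·f = 2π·2800 = 1.759e+04 rad/s.
Step 2 — Component impedances:
  Z1: Z = 1/(jωC) = -j/(ω·C) = 0 - j1.225e+04 Ω
  Z2: Z = 1/(jωC) = -j/(ω·C) = 0 - j65.64 Ω
  Z3: Z = 1/(jωC) = -j/(ω·C) = 0 - j4.659e+04 Ω
Step 3 — With the output port shorted to ground, the output series arm Z2 runs from the junction to ground; the shunt arm Z3 also runs from the junction to ground. They appear in parallel: Z3 || Z2 = 0 - j65.54 Ω.
Step 4 — Series with input arm Z1: Z_in = Z1 + (Z3 || Z2) = 0 - j1.232e+04 Ω = 1.232e+04∠-90.0° Ω.

Z = 0 - j1.232e+04 Ω = 1.232e+04∠-90.0° Ω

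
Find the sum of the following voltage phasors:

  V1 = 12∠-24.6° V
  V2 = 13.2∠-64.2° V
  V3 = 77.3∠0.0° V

Step 1 — Convert each phasor to rectangular form:
  V1 = 12·(cos(-24.6°) + j·sin(-24.6°)) = 10.91 - j4.995 V
  V2 = 13.2·(cos(-64.2°) + j·sin(-64.2°)) = 5.745 - j11.88 V
  V3 = 77.3·(cos(0.0°) + j·sin(0.0°)) = 77.3 V
Step 2 — Sum components: V_total = 93.96 - j16.88 V.
Step 3 — Convert to polar: |V_total| = 95.46 V, ∠V_total = -10.2°.

V_total = 95.46∠-10.2° V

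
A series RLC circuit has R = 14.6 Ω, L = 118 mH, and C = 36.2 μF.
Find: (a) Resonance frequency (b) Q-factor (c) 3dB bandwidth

Step 1 — Resonance: ω₀ = 1/√(LC) = 1/√(0.118·3.62e-05) = 483.8 rad/s.
Step 2 — f₀ = ω₀/(2π) = 77.01 Hz.
Step 3 — Series Q: Q = ω₀L/R = 483.8·0.118/14.6 = 3.911.
Step 4 — Bandwidth: Δω = ω₀/Q = 123.7 rad/s; BW = Δω/(2π) = 19.69 Hz.

(a) f₀ = 77.01 Hz  (b) Q = 3.911  (c) BW = 19.69 Hz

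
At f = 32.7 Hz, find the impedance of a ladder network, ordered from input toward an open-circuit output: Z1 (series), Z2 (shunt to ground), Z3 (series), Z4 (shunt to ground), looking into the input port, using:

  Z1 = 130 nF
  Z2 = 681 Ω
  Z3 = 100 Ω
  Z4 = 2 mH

Step 1 — Angular frequency: ω = 2π·f = 2π·32.7 = 205.5 rad/s.
Step 2 — Component impedances:
  Z1: Z = 1/(jωC) = -j/(ω·C) = 0 - j3.744e+04 Ω
  Z2: Z = R = 681 Ω
  Z3: Z = R = 100 Ω
  Z4: Z = jωL = j·205.5·0.002 = 0 + j0.4109 Ω
Step 3 — Ladder network (open output): work backward from the far end, alternating series and parallel combinations. Z_in = 87.2 - j3.744e+04 Ω = 3.744e+04∠-89.9° Ω.

Z = 87.2 - j3.744e+04 Ω = 3.744e+04∠-89.9° Ω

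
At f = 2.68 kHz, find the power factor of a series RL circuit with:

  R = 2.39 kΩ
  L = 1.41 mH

Step 1 — Angular frequency: ω = 2π·f = 2π·2680 = 1.684e+04 rad/s.
Step 2 — Component impedances:
  R: Z = R = 2390 Ω
  L: Z = jωL = j·1.684e+04·0.00141 = 0 + j23.74 Ω
Step 3 — Series combination: Z_total = R + L = 2390 + j23.74 Ω = 2390∠0.6° Ω.
Step 4 — Power factor: PF = cos(φ) = Re(Z)/|Z| = 2390/2390 = 1.
Step 5 — Type: Im(Z) = 23.74 ⇒ lagging (phase φ = 0.6°).

PF = 1 (lagging, φ = 0.6°)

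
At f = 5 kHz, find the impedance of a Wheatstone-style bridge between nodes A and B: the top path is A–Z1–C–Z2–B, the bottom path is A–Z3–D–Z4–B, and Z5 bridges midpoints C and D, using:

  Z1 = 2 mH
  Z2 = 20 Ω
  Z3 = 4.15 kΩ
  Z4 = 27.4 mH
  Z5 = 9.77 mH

Step 1 — Angular frequency: ω = 2π·f = 2π·5000 = 3.142e+04 rad/s.
Step 2 — Component impedances:
  Z1: Z = jωL = j·3.142e+04·0.002 = 0 + j62.83 Ω
  Z2: Z = R = 20 Ω
  Z3: Z = R = 4150 Ω
  Z4: Z = jωL = j·3.142e+04·0.0274 = 0 + j860.8 Ω
  Z5: Z = jωL = j·3.142e+04·0.00977 = 0 + j306.9 Ω
Step 3 — Bridge requires nodal analysis (the Z5 bridge couples midpoints C and D, so the two paths cannot be reduced to a simple series/parallel combination). Setting node B to ground and injecting 1 A at node A, the 3-node admittance system at A, C, D solves to V_A = Z_AB = 20.93 + j62.95 Ω = 66.34∠71.6° Ω.

Z = 20.93 + j62.95 Ω = 66.34∠71.6° Ω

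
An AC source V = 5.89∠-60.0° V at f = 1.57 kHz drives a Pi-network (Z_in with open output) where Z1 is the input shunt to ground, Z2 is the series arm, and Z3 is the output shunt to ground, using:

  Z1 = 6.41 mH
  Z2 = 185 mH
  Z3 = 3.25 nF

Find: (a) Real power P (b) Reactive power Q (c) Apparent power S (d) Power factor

Step 1 — Angular frequency: ω = 2π·f = 2π·1570 = 9865 rad/s.
Step 2 — Component impedances:
  Z1: Z = jωL = j·9865·0.00641 = 0 + j63.23 Ω
  Z2: Z = jωL = j·9865·0.185 = 0 + j1825 Ω
  Z3: Z = 1/(jωC) = -j/(ω·C) = 0 - j3.119e+04 Ω
Step 3 — With open output, the series arm Z2 and the output shunt Z3 appear in series to ground: Z2 + Z3 = 0 - j2.937e+04 Ω.
Step 4 — Parallel with input shunt Z1: Z_in = Z1 || (Z2 + Z3) = 0 + j63.37 Ω = 63.37∠90.0° Ω.
Step 5 — Source phasor: V = 5.89∠-60.0° V = 2.945 - j5.101 V.
Step 6 — Current: I = V / Z = -0.0805 - j0.04647 A = 0.09295∠-150.0° A.
Step 7 — Complex power: S = V·I* = 0 + j0.5475 VA.
Step 8 — Real power: P = Re(S) = 0 W.
Step 9 — Reactive power: Q = Im(S) = 0.5475 VAR.
Step 10 — Apparent power: |S| = 0.5475 VA.
Step 11 — Power factor: PF = P/|S| = 0 (lagging).

(a) P = 0 W  (b) Q = 0.5475 VAR  (c) S = 0.5475 VA  (d) PF = 0 (lagging)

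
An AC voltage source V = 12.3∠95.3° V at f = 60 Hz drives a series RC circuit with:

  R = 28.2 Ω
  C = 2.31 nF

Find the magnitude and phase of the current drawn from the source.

Step 1 — Angular frequency: ω = 2π·f = 2π·60 = 377 rad/s.
Step 2 — Component impedances:
  R: Z = R = 28.2 Ω
  C: Z = 1/(jωC) = -j/(ω·C) = 0 - j1.148e+06 Ω
Step 3 — Series combination: Z_total = R + C = 28.2 - j1.148e+06 Ω = 1.148e+06∠-90.0° Ω.
Step 4 — Source phasor: V = 12.3∠95.3° V = -1.136 + j12.25 V.
Step 5 — Ohm's law: I = V / Z_total = (-1.136 + j12.25) / (28.2 - j1.148e+06) = -1.067e-05 - j9.892e-07 A.
Step 6 — Convert to polar: |I| = 1.071e-05 A, ∠I = -174.7°.

I = 1.071e-05∠-174.7° A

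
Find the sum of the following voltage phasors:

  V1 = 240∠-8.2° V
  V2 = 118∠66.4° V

Step 1 — Convert each phasor to rectangular form:
  V1 = 240·(cos(-8.2°) + j·sin(-8.2°)) = 237.5 - j34.23 V
  V2 = 118·(cos(66.4°) + j·sin(66.4°)) = 47.24 + j108.1 V
Step 2 — Sum components: V_total = 284.8 + j73.9 V.
Step 3 — Convert to polar: |V_total| = 294.2 V, ∠V_total = 14.5°.

V_total = 294.2∠14.5° V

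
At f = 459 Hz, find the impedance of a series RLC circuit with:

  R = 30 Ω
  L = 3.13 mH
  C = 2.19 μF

Step 1 — Angular frequency: ω = 2π·f = 2π·459 = 2884 rad/s.
Step 2 — Component impedances:
  R: Z = R = 30 Ω
  L: Z = jωL = j·2884·0.00313 = 0 + j9.027 Ω
  C: Z = 1/(jωC) = -j/(ω·C) = 0 - j158.3 Ω
Step 3 — Series combination: Z_total = R + L + C = 30 - j149.3 Ω = 152.3∠-78.6° Ω.

Z = 30 - j149.3 Ω = 152.3∠-78.6° Ω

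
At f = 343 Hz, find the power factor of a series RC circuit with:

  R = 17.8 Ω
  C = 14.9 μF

Step 1 — Angular frequency: ω = 2π·f = 2π·343 = 2155 rad/s.
Step 2 — Component impedances:
  R: Z = R = 17.8 Ω
  C: Z = 1/(jωC) = -j/(ω·C) = 0 - j31.14 Ω
Step 3 — Series combination: Z_total = R + C = 17.8 - j31.14 Ω = 35.87∠-60.2° Ω.
Step 4 — Power factor: PF = cos(φ) = Re(Z)/|Z| = 17.8/35.87 = 0.4962.
Step 5 — Type: Im(Z) = -31.14 ⇒ leading (phase φ = -60.2°).

PF = 0.4962 (leading, φ = -60.2°)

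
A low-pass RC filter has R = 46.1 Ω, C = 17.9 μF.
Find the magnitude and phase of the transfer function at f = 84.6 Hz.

Step 1 — Angular frequency: ω = 2π·84.6 = 531.6 rad/s.
Step 2 — Transfer function: H(jω) = 1/(1 + jωRC).
Step 3 — Denominator: 1 + jωRC = 1 + j·531.6·46.1·1.79e-05 = 1 + j0.4386.
Step 4 — H = 0.8386 - j0.3679.
Step 5 — Magnitude: |H| = 0.9158 (-0.8 dB); phase: φ = -23.7°.

|H| = 0.9158 (-0.8 dB), φ = -23.7°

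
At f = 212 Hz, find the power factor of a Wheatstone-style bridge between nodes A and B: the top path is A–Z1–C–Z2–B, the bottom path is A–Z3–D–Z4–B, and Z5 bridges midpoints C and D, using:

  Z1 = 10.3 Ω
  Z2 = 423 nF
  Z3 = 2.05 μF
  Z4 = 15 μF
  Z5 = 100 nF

Step 1 — Angular frequency: ω = 2π·f = 2π·212 = 1332 rad/s.
Step 2 — Component impedances:
  Z1: Z = R = 10.3 Ω
  Z2: Z = 1/(jωC) = -j/(ω·C) = 0 - j1775 Ω
  Z3: Z = 1/(jωC) = -j/(ω·C) = 0 - j366.2 Ω
  Z4: Z = 1/(jωC) = -j/(ω·C) = 0 - j50.05 Ω
  Z5: Z = 1/(jωC) = -j/(ω·C) = 0 - j7507 Ω
Step 3 — Bridge requires nodal analysis (the Z5 bridge couples midpoints C and D, so the two paths cannot be reduced to a simple series/parallel combination). Setting node B to ground and injecting 1 A at node A, the 3-node admittance system at A, C, D solves to V_A = Z_AB = 0.5058 - j325.9 Ω = 325.9∠-89.9° Ω.
Step 4 — Power factor: PF = cos(φ) = Re(Z)/|Z| = 0.5058/325.9 = 0.001552.
Step 5 — Type: Im(Z) = -325.9 ⇒ leading (phase φ = -89.9°).

PF = 0.001552 (leading, φ = -89.9°)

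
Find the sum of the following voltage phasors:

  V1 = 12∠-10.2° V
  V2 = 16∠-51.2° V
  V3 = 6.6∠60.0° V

Step 1 — Convert each phasor to rectangular form:
  V1 = 12·(cos(-10.2°) + j·sin(-10.2°)) = 11.81 - j2.125 V
  V2 = 16·(cos(-51.2°) + j·sin(-51.2°)) = 10.03 - j12.47 V
  V3 = 6.6·(cos(60.0°) + j·sin(60.0°)) = 3.3 + j5.716 V
Step 2 — Sum components: V_total = 25.14 - j8.879 V.
Step 3 — Convert to polar: |V_total| = 26.66 V, ∠V_total = -19.5°.

V_total = 26.66∠-19.5° V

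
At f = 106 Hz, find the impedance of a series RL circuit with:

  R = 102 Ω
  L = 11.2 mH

Step 1 — Angular frequency: ω = 2π·f = 2π·106 = 666 rad/s.
Step 2 — Component impedances:
  R: Z = R = 102 Ω
  L: Z = jωL = j·666·0.0112 = 0 + j7.459 Ω
Step 3 — Series combination: Z_total = R + L = 102 + j7.459 Ω = 102.3∠4.2° Ω.

Z = 102 + j7.459 Ω = 102.3∠4.2° Ω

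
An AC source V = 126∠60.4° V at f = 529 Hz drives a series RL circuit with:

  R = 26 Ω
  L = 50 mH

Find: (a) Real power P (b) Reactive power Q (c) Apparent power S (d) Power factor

Step 1 — Angular frequency: ω = 2π·f = 2π·529 = 3324 rad/s.
Step 2 — Component impedances:
  R: Z = R = 26 Ω
  L: Z = jωL = j·3324·0.05 = 0 + j166.2 Ω
Step 3 — Series combination: Z_total = R + L = 26 + j166.2 Ω = 168.2∠81.1° Ω.
Step 4 — Source phasor: V = 126∠60.4° V = 62.24 + j109.6 V.
Step 5 — Current: I = V / Z = 0.7007 - j0.2649 A = 0.7491∠-20.7° A.
Step 6 — Complex power: S = V·I* = 14.59 + j93.25 VA.
Step 7 — Real power: P = Re(S) = 14.59 W.
Step 8 — Reactive power: Q = Im(S) = 93.25 VAR.
Step 9 — Apparent power: |S| = 94.38 VA.
Step 10 — Power factor: PF = P/|S| = 0.1546 (lagging).

(a) P = 14.59 W  (b) Q = 93.25 VAR  (c) S = 94.38 VA  (d) PF = 0.1546 (lagging)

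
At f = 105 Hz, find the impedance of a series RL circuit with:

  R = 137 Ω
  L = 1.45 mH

Step 1 — Angular frequency: ω = 2π·f = 2π·105 = 659.7 rad/s.
Step 2 — Component impedances:
  R: Z = R = 137 Ω
  L: Z = jωL = j·659.7·0.00145 = 0 + j0.9566 Ω
Step 3 — Series combination: Z_total = R + L = 137 + j0.9566 Ω = 137∠0.4° Ω.

Z = 137 + j0.9566 Ω = 137∠0.4° Ω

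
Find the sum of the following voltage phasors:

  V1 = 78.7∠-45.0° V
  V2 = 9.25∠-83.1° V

Step 1 — Convert each phasor to rectangular form:
  V1 = 78.7·(cos(-45.0°) + j·sin(-45.0°)) = 55.65 - j55.65 V
  V2 = 9.25·(cos(-83.1°) + j·sin(-83.1°)) = 1.111 - j9.183 V
Step 2 — Sum components: V_total = 56.76 - j64.83 V.
Step 3 — Convert to polar: |V_total| = 86.17 V, ∠V_total = -48.8°.

V_total = 86.17∠-48.8° V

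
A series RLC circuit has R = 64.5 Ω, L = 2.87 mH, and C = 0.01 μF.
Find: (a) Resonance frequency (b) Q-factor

Step 1 — Resonance condition Im(Z)=0 gives ω₀ = 1/√(LC).
Step 2 — ω₀ = 1/√(0.00287·1e-08) = 1.867e+05 rad/s.
Step 3 — f₀ = ω₀/(2π) = 2.971e+04 Hz.
Step 4 — Series Q: Q = ω₀L/R = 1.867e+05·0.00287/64.5 = 8.306.

(a) f₀ = 2.971e+04 Hz  (b) Q = 8.306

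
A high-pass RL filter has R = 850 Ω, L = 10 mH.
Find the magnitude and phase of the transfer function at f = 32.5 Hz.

Step 1 — Angular frequency: ω = 2π·32.5 = 204.2 rad/s.
Step 2 — Transfer function: H(jω) = jωL/(R + jωL).
Step 3 — Numerator jωL = j·2.042; denominator R + jωL = 850 + j2.042.
Step 4 — H = 5.771e-06 + j0.002402.
Step 5 — Magnitude: |H| = 0.002402 (-52.4 dB); phase: φ = 89.9°.

|H| = 0.002402 (-52.4 dB), φ = 89.9°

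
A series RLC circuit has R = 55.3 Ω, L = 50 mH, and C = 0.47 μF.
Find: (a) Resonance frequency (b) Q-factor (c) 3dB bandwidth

Step 1 — Resonance: ω₀ = 1/√(LC) = 1/√(0.05·4.7e-07) = 6523 rad/s.
Step 2 — f₀ = ω₀/(2π) = 1038 Hz.
Step 3 — Series Q: Q = ω₀L/R = 6523·0.05/55.3 = 5.898.
Step 4 — Bandwidth: Δω = ω₀/Q = 1106 rad/s; BW = Δω/(2π) = 176 Hz.

(a) f₀ = 1038 Hz  (b) Q = 5.898  (c) BW = 176 Hz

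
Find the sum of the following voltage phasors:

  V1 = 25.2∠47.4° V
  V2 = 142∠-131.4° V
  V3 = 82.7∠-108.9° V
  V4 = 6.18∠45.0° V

Step 1 — Convert each phasor to rectangular form:
  V1 = 25.2·(cos(47.4°) + j·sin(47.4°)) = 17.06 + j18.55 V
  V2 = 142·(cos(-131.4°) + j·sin(-131.4°)) = -93.91 - j106.5 V
  V3 = 82.7·(cos(-108.9°) + j·sin(-108.9°)) = -26.79 - j78.24 V
  V4 = 6.18·(cos(45.0°) + j·sin(45.0°)) = 4.37 + j4.37 V
Step 2 — Sum components: V_total = -99.27 - j161.8 V.
Step 3 — Convert to polar: |V_total| = 189.9 V, ∠V_total = -121.5°.

V_total = 189.9∠-121.5° V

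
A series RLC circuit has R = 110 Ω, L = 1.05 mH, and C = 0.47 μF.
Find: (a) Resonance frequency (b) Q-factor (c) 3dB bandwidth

Step 1 — Resonance: ω₀ = 1/√(LC) = 1/√(0.00105·4.7e-07) = 4.501e+04 rad/s.
Step 2 — f₀ = ω₀/(2π) = 7164 Hz.
Step 3 — Series Q: Q = ω₀L/R = 4.501e+04·0.00105/110 = 0.4297.
Step 4 — Bandwidth: Δω = ω₀/Q = 1.048e+05 rad/s; BW = Δω/(2π) = 1.667e+04 Hz.

(a) f₀ = 7164 Hz  (b) Q = 0.4297  (c) BW = 1.667e+04 Hz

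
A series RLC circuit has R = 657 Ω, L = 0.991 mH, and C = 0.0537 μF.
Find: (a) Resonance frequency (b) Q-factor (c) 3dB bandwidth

Step 1 — Resonance: ω₀ = 1/√(LC) = 1/√(0.000991·5.37e-08) = 1.371e+05 rad/s.
Step 2 — f₀ = ω₀/(2π) = 2.182e+04 Hz.
Step 3 — Series Q: Q = ω₀L/R = 1.371e+05·0.000991/657 = 0.2068.
Step 4 — Bandwidth: Δω = ω₀/Q = 6.63e+05 rad/s; BW = Δω/(2π) = 1.055e+05 Hz.

(a) f₀ = 2.182e+04 Hz  (b) Q = 0.2068  (c) BW = 1.055e+05 Hz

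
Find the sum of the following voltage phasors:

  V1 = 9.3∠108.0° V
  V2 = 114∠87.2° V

Step 1 — Convert each phasor to rectangular form:
  V1 = 9.3·(cos(108.0°) + j·sin(108.0°)) = -2.874 + j8.845 V
  V2 = 114·(cos(87.2°) + j·sin(87.2°)) = 5.569 + j113.9 V
Step 2 — Sum components: V_total = 2.695 + j122.7 V.
Step 3 — Convert to polar: |V_total| = 122.7 V, ∠V_total = 88.7°.

V_total = 122.7∠88.7° V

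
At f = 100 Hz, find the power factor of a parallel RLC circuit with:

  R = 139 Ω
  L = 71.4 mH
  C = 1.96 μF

Step 1 — Angular frequency: ω = 2π·f = 2π·100 = 628.3 rad/s.
Step 2 — Component impedances:
  R: Z = R = 139 Ω
  L: Z = jωL = j·628.3·0.0714 = 0 + j44.86 Ω
  C: Z = 1/(jωC) = -j/(ω·C) = 0 - j812 Ω
Step 3 — Parallel combination: 1/Z_total = 1/R + 1/L + 1/C; Z_total = 14.53 + j42.52 Ω = 44.94∠71.1° Ω.
Step 4 — Power factor: PF = cos(φ) = Re(Z)/|Z| = 14.53/44.94 = 0.3233.
Step 5 — Type: Im(Z) = 42.52 ⇒ lagging (phase φ = 71.1°).

PF = 0.3233 (lagging, φ = 71.1°)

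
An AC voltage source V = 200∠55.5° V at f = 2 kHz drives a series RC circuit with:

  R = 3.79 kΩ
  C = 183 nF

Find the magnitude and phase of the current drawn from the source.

Step 1 — Angular frequency: ω = 2π·f = 2π·2000 = 1.257e+04 rad/s.
Step 2 — Component impedances:
  R: Z = R = 3790 Ω
  C: Z = 1/(jωC) = -j/(ω·C) = 0 - j434.8 Ω
Step 3 — Series combination: Z_total = R + C = 3790 - j434.8 Ω = 3815∠-6.5° Ω.
Step 4 — Source phasor: V = 200∠55.5° V = 113.3 + j164.8 V.
Step 5 — Ohm's law: I = V / Z_total = (113.3 + j164.8) / (3790 - j434.8) = 0.02458 + j0.04631 A.
Step 6 — Convert to polar: |I| = 0.05243 A, ∠I = 62.0°.

I = 0.05243∠62.0° A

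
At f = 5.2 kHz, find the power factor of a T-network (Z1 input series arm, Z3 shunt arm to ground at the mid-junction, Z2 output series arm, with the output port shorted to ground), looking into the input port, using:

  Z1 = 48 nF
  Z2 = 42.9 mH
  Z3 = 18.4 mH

Step 1 — Angular frequency: ω = 2π·f = 2π·5200 = 3.267e+04 rad/s.
Step 2 — Component impedances:
  Z1: Z = 1/(jωC) = -j/(ω·C) = 0 - j637.6 Ω
  Z2: Z = jωL = j·3.267e+04·0.0429 = 0 + j1402 Ω
  Z3: Z = jωL = j·3.267e+04·0.0184 = 0 + j601.2 Ω
Step 3 — With the output port shorted to ground, the output series arm Z2 runs from the junction to ground; the shunt arm Z3 also runs from the junction to ground. They appear in parallel: Z3 || Z2 = 0 + j420.7 Ω.
Step 4 — Series with input arm Z1: Z_in = Z1 + (Z3 || Z2) = 0 - j216.9 Ω = 216.9∠-90.0° Ω.
Step 5 — Power factor: PF = cos(φ) = Re(Z)/|Z| = 0/216.9 = 0.
Step 6 — Type: Im(Z) = -216.9 ⇒ leading (phase φ = -90.0°).

PF = 0 (leading, φ = -90.0°)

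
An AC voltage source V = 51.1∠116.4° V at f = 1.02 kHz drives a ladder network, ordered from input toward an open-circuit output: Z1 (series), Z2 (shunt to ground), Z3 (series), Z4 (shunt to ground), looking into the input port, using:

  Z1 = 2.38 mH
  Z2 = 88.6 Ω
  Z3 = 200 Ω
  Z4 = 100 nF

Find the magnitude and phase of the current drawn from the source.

Step 1 — Angular frequency: ω = 2π·f = 2π·1020 = 6409 rad/s.
Step 2 — Component impedances:
  Z1: Z = jωL = j·6409·0.00238 = 0 + j15.25 Ω
  Z2: Z = R = 88.6 Ω
  Z3: Z = R = 200 Ω
  Z4: Z = 1/(jωC) = -j/(ω·C) = 0 - j1560 Ω
Step 3 — Ladder network (open output): work backward from the far end, alternating series and parallel combinations. Z_in = 87.7 + j10.39 Ω = 88.31∠6.8° Ω.
Step 4 — Source phasor: V = 51.1∠116.4° V = -22.72 + j45.77 V.
Step 5 — Ohm's law: I = V / Z_total = (-22.72 + j45.77) / (87.7 + j10.39) = -0.1945 + j0.5449 A.
Step 6 — Convert to polar: |I| = 0.5786 A, ∠I = 109.6°.

I = 0.5786∠109.6° A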